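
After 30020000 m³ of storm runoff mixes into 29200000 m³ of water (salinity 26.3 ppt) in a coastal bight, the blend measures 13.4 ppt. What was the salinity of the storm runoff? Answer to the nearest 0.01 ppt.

0.85 ppt

Salt balance: 29,200,000×26.3 + 30,020,000×S = 59,220,000×13.4
767,960,000 + 30,020,000·S = 793,548,000
S = (793,548,000 − 767,960,000) / 30,020,000 = 0.8524 ppt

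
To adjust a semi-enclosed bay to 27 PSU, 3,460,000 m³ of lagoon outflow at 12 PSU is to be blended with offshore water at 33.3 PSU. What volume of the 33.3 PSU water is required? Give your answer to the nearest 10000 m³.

8240000 m³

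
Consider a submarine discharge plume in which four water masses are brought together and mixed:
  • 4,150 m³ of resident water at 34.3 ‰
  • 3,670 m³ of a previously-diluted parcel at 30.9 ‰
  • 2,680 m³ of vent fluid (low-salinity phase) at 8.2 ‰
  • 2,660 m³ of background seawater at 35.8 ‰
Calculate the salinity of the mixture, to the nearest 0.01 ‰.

28.34 ‰

By conservation of dissolved salt,
salt = 4,150×34.3 + 3,670×30.9 + 2,680×8.2 + 2,660×35.8 = 142,345 + 113,403 + 21,976 + 95,228 = 372,952
volume = 4,150 + 3,670 + 2,680 + 2,660 = 13,160 m³
S = 372,952 / 13,160 = 28.3398 ‰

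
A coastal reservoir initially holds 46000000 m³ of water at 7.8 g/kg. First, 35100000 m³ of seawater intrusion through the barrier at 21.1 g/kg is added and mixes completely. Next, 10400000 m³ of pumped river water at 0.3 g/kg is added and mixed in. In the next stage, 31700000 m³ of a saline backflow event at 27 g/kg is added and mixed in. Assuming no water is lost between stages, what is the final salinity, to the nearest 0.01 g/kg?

By conservation of dissolved salt,
Initial salt = 46,000,000×7.8 = 358,800,000
After stage 1: salt = 358,800,000 + 35,100,000×21.1 = 1,099,410,000; volume = 81,100,000 m³; S = 13.556 g/kg
After stage 2: salt = 1,099,410,000 + 10,400,000×0.3 = 1,102,530,000; volume = 91,500,000 m³; S = 12.05 g/kg
After stage 3: salt = 1,102,530,000 + 31,700,000×27 = 1,958,430,000; volume = 123,200,000 m³
S = 1,958,430,000 / 123,200,000 = 15.8963 g/kg

15.90 g/kg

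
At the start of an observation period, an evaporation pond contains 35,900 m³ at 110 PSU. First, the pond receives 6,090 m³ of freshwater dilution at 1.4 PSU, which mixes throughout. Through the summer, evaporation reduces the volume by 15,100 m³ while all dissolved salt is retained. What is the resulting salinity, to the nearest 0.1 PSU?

After mixing: salt = 35,900×110 + 6,090×1.4 = 3,957,526; volume = 41,990 m³
After evaporation: salt unchanged = 3,957,526; volume = 41,990 − 15,100 = 26,890 m³
S = 3,957,526 / 26,890 = 147.1746 PSU

147.2 PSU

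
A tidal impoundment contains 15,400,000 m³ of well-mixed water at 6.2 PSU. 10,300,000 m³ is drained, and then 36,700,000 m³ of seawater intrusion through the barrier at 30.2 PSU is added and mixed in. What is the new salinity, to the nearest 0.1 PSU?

Remaining after removal: 5,100,000 m³ at 6.2 PSU (salt = 31,620,000)
After addition: salt = 31,620,000 + 36,700,000×30.2 = 1,139,960,000; volume = 41,800,000 m³
S = 1,139,960,000 / 41,800,000 = 27.2718 PSU

27.3 PSU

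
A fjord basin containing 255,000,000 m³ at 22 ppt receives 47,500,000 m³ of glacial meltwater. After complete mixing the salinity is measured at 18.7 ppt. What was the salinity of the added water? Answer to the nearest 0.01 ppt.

Salt balance: 255,000,000×22 + 47,500,000×S = 302,500,000×18.7
5,610,000,000 + 47,500,000·S = 5,656,750,000
S = (5,656,750,000 − 5,610,000,000) / 47,500,000 = 0.9842 ppt

0.98 ppt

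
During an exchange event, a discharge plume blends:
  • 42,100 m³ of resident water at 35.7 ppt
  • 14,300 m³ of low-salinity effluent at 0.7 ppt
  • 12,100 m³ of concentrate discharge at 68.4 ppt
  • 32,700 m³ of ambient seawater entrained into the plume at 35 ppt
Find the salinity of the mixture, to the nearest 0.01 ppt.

Total salt / total volume:
salt = 42,100×35.7 + 14,300×0.7 + 12,100×68.4 + 32,700×35 = 1,502,970 + 10,010 + 827,640 + 1,144,500 = 3,485,120
volume = 42,100 + 14,300 + 12,100 + 32,700 = 101,200 m³
S = 3,485,120 / 101,200 = 34.4379 ppt

34.44 ppt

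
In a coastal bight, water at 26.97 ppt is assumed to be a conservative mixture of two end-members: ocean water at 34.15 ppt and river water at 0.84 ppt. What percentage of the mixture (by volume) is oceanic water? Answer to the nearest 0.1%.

78.4%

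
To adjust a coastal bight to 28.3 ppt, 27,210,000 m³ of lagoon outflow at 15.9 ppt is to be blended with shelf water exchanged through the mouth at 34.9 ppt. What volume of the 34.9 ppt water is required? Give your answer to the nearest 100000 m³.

51100000 m³

Salt balance: 27,210,000×15.9 + V×34.9 = (27,210,000+V)×28.3
432,639,000 + 34.9V = 770,043,000 + 28.3V
337,404,000 = 6.6V
V = 51,121,818.18 m³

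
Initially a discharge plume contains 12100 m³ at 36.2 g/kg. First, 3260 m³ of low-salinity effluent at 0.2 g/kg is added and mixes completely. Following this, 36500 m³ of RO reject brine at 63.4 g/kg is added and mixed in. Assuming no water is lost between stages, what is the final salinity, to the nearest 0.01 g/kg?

53.08 g/kg

Mass of salt is conserved:
Initial salt = 12,100×36.2 = 438,020
After stage 1: salt = 438,020 + 3,260×0.2 = 438,672; volume = 15,360 m³; S = 28.559 g/kg
After stage 2: salt = 438,672 + 36,500×63.4 = 2,752,772; volume = 51,860 m³
S = 2,752,772 / 51,860 = 53.0808 g/kg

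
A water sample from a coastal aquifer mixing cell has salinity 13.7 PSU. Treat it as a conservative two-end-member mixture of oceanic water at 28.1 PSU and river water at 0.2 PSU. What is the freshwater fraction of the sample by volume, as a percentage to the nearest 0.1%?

Let f be the freshwater fraction. Salt balance per unit volume:
f×0.2 + (1−f)×28.1 = 13.7
f = (28.1 − 13.7) / (28.1 − 0.2) = 14.4/27.9 = 0.5161

51.6%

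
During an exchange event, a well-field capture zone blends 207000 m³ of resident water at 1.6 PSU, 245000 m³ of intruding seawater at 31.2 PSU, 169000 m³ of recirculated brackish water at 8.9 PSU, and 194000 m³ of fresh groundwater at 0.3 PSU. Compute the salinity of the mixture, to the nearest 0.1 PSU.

Salt balance:
salt = 207,000×1.6 + 245,000×31.2 + 169,000×8.9 + 194,000×0.3 = 331,200 + 7,644,000 + 1,504,100 + 58,200 = 9,537,500
volume = 207,000 + 245,000 + 169,000 + 194,000 = 815,000 m³
S = 9,537,500 / 815,000 = 11.702 PSU

11.7 PSU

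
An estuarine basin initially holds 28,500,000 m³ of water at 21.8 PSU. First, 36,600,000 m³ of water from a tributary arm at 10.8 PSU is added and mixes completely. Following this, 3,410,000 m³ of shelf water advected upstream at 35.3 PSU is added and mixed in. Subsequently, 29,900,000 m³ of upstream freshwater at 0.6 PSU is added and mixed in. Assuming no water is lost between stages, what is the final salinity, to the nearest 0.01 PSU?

11.74 PSU

Mass of salt is conserved:
Initial salt = 28,500,000×21.8 = 621,300,000
After stage 1: salt = 621,300,000 + 36,600,000×10.8 = 1,016,580,000; volume = 65,100,000 m³; S = 15.616 PSU
After stage 2: salt = 1,016,580,000 + 3,410,000×35.3 = 1,136,953,000; volume = 68,510,000 m³; S = 16.595 PSU
After stage 3: salt = 1,136,953,000 + 29,900,000×0.6 = 1,154,893,000; volume = 98,410,000 m³
S = 1,154,893,000 / 98,410,000 = 11.7355 PSU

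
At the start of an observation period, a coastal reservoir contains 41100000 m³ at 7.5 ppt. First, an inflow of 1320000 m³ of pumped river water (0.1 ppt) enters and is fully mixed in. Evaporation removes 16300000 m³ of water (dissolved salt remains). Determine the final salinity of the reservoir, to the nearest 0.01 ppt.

After mixing: salt = 41,100,000×7.5 + 1,320,000×0.1 = 308,382,000; volume = 42,420,000 m³
After evaporation: salt unchanged = 308,382,000; volume = 42,420,000 − 16,300,000 = 26,120,000 m³
S = 308,382,000 / 26,120,000 = 11.8064 ppt

11.81 ppt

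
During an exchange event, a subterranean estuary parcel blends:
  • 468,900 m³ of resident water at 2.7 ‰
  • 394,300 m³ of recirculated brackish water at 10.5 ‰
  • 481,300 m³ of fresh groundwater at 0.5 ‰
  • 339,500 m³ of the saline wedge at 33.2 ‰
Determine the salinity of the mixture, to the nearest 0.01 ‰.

Conserving salt mass:
salt = 468,900×2.7 + 394,300×10.5 + 481,300×0.5 + 339,500×33.2 = 1,266,030 + 4,140,150 + 240,650 + 11,271,400 = 16,918,230
volume = 468,900 + 394,300 + 481,300 + 339,500 = 1,684,000 m³
S = 16,918,230 / 1,684,000 = 10.0465 ‰

10.05 ‰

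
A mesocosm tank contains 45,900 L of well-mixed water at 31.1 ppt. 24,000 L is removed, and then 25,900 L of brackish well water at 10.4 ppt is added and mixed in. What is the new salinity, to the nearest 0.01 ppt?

19.88 ppt

Remaining after removal: 21,900 L at 31.1 ppt (salt = 681,090)
After addition: salt = 681,090 + 25,900×10.4 = 950,450; volume = 47,800 L
S = 950,450 / 47,800 = 19.8839 ppt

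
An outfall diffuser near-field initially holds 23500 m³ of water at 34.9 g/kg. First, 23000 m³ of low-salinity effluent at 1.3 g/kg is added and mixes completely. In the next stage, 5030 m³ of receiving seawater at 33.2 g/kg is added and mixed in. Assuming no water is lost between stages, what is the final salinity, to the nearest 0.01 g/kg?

By conservation of dissolved salt,
Initial salt = 23,500×34.9 = 820,150
After stage 1: salt = 820,150 + 23,000×1.3 = 850,050; volume = 46,500 m³; S = 18.281 g/kg
After stage 2: salt = 850,050 + 5,030×33.2 = 1,017,046; volume = 51,530 m³
S = 1,017,046 / 51,530 = 19.737 g/kg

19.74 g/kg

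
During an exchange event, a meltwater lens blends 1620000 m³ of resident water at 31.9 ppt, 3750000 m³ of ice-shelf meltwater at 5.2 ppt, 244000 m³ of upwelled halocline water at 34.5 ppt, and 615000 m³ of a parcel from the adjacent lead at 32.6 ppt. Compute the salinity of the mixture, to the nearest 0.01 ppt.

16.00 ppt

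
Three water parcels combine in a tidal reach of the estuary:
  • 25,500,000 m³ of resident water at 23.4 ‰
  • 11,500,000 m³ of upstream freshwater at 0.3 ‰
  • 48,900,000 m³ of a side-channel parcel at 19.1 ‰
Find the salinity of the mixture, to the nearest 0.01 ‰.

17.86 ‰

Total salt / total volume:
salt = 25,500,000×23.4 + 11,500,000×0.3 + 48,900,000×19.1 = 596,700,000 + 3,450,000 + 933,990,000 = 1,534,140,000
volume = 25,500,000 + 11,500,000 + 48,900,000 = 85,900,000 m³
S = 1,534,140,000 / 85,900,000 = 17.8596 ‰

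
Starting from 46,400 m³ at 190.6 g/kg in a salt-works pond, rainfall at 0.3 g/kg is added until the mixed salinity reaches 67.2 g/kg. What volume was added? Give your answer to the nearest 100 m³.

Salt balance: 46,400×190.6 + V×0.3 = (46,400+V)×67.2
8,843,840 + 0.3V = 3,118,080 + 67.2V
5,725,760 = 66.9V
V = 85,586.85 m³

85600 m³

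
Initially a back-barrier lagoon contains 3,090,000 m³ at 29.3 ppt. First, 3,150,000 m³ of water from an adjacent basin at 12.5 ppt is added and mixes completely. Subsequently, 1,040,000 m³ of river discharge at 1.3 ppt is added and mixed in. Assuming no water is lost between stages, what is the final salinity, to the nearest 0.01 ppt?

Salt balance:
Initial salt = 3,090,000×29.3 = 90,537,000
After stage 1: salt = 90,537,000 + 3,150,000×12.5 = 129,912,000; volume = 6,240,000 m³; S = 20.819 ppt
After stage 2: salt = 129,912,000 + 1,040,000×1.3 = 131,264,000; volume = 7,280,000 m³
S = 131,264,000 / 7,280,000 = 18.0308 ppt

18.03 ppt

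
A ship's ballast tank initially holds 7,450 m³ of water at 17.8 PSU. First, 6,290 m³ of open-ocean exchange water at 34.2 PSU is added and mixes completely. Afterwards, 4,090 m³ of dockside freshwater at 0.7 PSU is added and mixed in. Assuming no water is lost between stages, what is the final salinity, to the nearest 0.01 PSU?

19.66 PSU

Total salt / total volume:
Initial salt = 7,450×17.8 = 132,610
After stage 1: salt = 132,610 + 6,290×34.2 = 347,728; volume = 13,740 m³; S = 25.308 PSU
After stage 2: salt = 347,728 + 4,090×0.7 = 350,591; volume = 17,830 m³
S = 350,591 / 17,830 = 19.663 PSU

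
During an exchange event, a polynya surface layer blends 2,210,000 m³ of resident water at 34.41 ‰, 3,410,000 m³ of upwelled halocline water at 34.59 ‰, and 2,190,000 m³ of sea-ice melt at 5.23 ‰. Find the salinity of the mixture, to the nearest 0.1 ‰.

By conservation of dissolved salt,
salt = 2,210,000×34.41 + 3,410,000×34.59 + 2,190,000×5.23 = 76,046,100 + 117,951,900 + 11,453,700 = 205,451,700
volume = 2,210,000 + 3,410,000 + 2,190,000 = 7,810,000 m³
S = 205,451,700 / 7,810,000 = 26.306 ‰

26.3 ‰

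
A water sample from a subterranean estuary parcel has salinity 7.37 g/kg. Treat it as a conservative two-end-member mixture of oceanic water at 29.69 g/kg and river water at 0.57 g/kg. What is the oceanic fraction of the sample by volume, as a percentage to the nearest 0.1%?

23.4%

Let g be the oceanic fraction. Salt balance per unit volume:
g×29.69 + (1−g)×0.57 = 7.37
g = (7.37 − 0.57) / (29.69 − 0.57) = 6.8/29.12 = 0.2335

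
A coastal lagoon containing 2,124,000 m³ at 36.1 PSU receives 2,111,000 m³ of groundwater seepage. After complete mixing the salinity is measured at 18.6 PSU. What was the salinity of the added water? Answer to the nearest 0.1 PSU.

1.0 PSU

Salt balance: 2,124,000×36.1 + 2,111,000×S = 4,235,000×18.6
76,676,400 + 2,111,000·S = 78,771,000
S = (78,771,000 − 76,676,400) / 2,111,000 = 0.9922 PSU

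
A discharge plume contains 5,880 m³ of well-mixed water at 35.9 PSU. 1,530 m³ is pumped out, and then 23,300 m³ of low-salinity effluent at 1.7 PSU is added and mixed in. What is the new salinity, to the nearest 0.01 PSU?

7.08 PSU

Remaining after removal: 4,350 m³ at 35.9 PSU (salt = 156,165)
After addition: salt = 156,165 + 23,300×1.7 = 195,775; volume = 27,650 m³
S = 195,775 / 27,650 = 7.0805 PSU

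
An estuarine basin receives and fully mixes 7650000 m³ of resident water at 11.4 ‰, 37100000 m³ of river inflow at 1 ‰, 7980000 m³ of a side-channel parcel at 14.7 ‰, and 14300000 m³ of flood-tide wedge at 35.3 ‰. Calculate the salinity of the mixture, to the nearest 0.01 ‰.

Conserving salt mass:
salt = 7,650,000×11.4 + 37,100,000×1 + 7,980,000×14.7 + 14,300,000×35.3 = 87,210,000 + 37,100,000 + 117,306,000 + 504,790,000 = 746,406,000
volume = 7,650,000 + 37,100,000 + 7,980,000 + 14,300,000 = 67,030,000 m³
S = 746,406,000 / 67,030,000 = 11.1354 ‰

11.14 ‰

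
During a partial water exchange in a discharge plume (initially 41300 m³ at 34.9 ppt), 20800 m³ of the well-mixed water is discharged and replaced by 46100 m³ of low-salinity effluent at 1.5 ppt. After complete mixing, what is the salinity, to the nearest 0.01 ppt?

11.78 ppt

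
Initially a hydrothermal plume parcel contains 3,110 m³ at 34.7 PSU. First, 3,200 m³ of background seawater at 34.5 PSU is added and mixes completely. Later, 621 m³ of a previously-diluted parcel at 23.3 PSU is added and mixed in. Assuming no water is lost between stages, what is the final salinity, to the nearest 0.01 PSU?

Weighted by volume,
Initial salt = 3,110×34.7 = 107,917
After stage 1: salt = 107,917 + 3,200×34.5 = 218,317; volume = 6,310 m³; S = 34.599 PSU
After stage 2: salt = 218,317 + 621×23.3 = 232,786.3; volume = 6,931 m³
S = 232,786.3 / 6,931 = 33.5863 PSU

33.59 PSU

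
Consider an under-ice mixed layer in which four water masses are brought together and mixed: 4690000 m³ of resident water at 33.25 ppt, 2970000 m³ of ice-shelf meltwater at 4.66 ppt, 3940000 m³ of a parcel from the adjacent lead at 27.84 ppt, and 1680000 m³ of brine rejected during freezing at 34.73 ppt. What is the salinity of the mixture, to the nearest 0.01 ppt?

25.44 ppt

By conservation of dissolved salt,
salt = 4,690,000×33.25 + 2,970,000×4.66 + 3,940,000×27.84 + 1,680,000×34.73 = 155,942,500 + 13,840,200 + 109,689,600 + 58,346,400 = 337,818,700
volume = 4,690,000 + 2,970,000 + 3,940,000 + 1,680,000 = 13,280,000 m³
S = 337,818,700 / 13,280,000 = 25.4382 ppt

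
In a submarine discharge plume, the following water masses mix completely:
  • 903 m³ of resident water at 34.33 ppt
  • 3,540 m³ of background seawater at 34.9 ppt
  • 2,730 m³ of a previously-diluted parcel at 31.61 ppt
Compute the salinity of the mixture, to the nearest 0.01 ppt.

Weighted by volume,
salt = 903×34.33 + 3,540×34.9 + 2,730×31.61 = 30,999.99 + 123,546 + 86,295.3 = 240,841.29
volume = 903 + 3,540 + 2,730 = 7,173 m³
S = 240,841.29 / 7,173 = 33.5761 ppt

33.58 ppt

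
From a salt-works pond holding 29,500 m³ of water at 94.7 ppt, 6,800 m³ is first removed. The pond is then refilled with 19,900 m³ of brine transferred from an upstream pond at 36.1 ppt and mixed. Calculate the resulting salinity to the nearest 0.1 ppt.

67.3 ppt

Remaining after removal: 22,700 m³ at 94.7 ppt (salt = 2,149,690)
After addition: salt = 2,149,690 + 19,900×36.1 = 2,868,080; volume = 42,600 m³
S = 2,868,080 / 42,600 = 67.3258 ppt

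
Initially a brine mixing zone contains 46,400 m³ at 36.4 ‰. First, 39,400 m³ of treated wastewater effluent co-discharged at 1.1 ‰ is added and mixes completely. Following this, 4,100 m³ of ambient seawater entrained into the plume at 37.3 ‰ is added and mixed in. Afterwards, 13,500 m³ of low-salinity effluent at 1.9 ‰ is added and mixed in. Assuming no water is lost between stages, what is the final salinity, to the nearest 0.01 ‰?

Total salt / total volume:
Initial salt = 46,400×36.4 = 1,688,960
After stage 1: salt = 1,688,960 + 39,400×1.1 = 1,732,300; volume = 85,800 m³; S = 20.19 ‰
After stage 2: salt = 1,732,300 + 4,100×37.3 = 1,885,230; volume = 89,900 m³; S = 20.97 ‰
After stage 3: salt = 1,885,230 + 13,500×1.9 = 1,910,880; volume = 103,400 m³
S = 1,910,880 / 103,400 = 18.4805 ‰

18.48 ‰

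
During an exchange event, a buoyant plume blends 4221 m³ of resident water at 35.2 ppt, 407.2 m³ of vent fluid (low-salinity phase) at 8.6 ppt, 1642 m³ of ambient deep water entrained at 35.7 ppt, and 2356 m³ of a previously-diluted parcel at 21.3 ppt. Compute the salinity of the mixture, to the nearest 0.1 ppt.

Total salt / total volume:
salt = 4,221×35.2 + 407.2×8.6 + 1,642×35.7 + 2,356×21.3 = 148,579.2 + 3,501.92 + 58,619.4 + 50,182.8 = 260,883.32
volume = 4,221 + 407.2 + 1,642 + 2,356 = 8,626.2 m³
S = 260,883.32 / 8,626.2 = 30.243 ppt

30.2 ppt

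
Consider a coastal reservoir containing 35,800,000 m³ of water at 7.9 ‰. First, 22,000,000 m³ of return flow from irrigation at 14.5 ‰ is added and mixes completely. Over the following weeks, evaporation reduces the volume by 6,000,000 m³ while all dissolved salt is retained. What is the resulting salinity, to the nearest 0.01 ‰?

11.62 ‰

After mixing: salt = 35,800,000×7.9 + 22,000,000×14.5 = 601,820,000; volume = 57,800,000 m³
After evaporation: salt unchanged = 601,820,000; volume = 57,800,000 − 6,000,000 = 51,800,000 m³
S = 601,820,000 / 51,800,000 = 11.6181 ‰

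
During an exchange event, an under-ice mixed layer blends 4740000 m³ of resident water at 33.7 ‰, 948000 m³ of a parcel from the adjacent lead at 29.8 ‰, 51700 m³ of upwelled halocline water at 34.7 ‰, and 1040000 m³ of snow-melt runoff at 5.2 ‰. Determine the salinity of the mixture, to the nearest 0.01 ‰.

28.79 ‰

Conserving salt mass:
salt = 4,740,000×33.7 + 948,000×29.8 + 51,700×34.7 + 1,040,000×5.2 = 159,738,000 + 28,250,400 + 1,793,990 + 5,408,000 = 195,190,390
volume = 4,740,000 + 948,000 + 51,700 + 1,040,000 = 6,779,700 m³
S = 195,190,390 / 6,779,700 = 28.7904 ‰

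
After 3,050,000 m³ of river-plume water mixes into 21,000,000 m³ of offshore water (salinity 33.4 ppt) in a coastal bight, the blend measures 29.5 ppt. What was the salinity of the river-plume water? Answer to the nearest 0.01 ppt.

2.65 ppt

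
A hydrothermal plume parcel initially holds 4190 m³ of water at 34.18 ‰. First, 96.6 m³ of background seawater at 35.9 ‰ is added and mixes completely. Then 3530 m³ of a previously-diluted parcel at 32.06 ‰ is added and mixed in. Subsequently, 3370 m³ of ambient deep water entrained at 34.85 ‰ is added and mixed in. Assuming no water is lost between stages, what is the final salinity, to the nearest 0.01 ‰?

33.73 ‰

Salt balance:
Initial salt = 4,190×34.18 = 143,214.2
After stage 1: salt = 143,214.2 + 96.6×35.9 = 146,682.14; volume = 4,286.6 m³; S = 34.219 ‰
After stage 2: salt = 146,682.14 + 3,530×32.06 = 259,853.94; volume = 7,816.6 m³; S = 33.244 ‰
After stage 3: salt = 259,853.94 + 3,370×34.85 = 377,298.44; volume = 11,186.6 m³
S = 377,298.44 / 11,186.6 = 33.7277 ‰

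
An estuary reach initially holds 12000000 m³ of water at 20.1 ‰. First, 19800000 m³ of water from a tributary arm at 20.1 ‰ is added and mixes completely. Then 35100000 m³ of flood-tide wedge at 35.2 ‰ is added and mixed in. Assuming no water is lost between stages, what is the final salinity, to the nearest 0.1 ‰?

28.0 ‰

Total salt / total volume:
Initial salt = 12,000,000×20.1 = 241,200,000
After stage 1: salt = 241,200,000 + 19,800,000×20.1 = 639,180,000; volume = 31,800,000 m³; S = 20.1 ‰
After stage 2: salt = 639,180,000 + 35,100,000×35.2 = 1,874,700,000; volume = 66,900,000 m³
S = 1,874,700,000 / 66,900,000 = 28.0224 ‰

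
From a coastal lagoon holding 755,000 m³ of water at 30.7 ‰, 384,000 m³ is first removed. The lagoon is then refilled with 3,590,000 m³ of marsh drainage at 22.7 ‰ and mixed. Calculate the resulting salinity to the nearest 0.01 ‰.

Remaining after removal: 371,000 m³ at 30.7 ‰ (salt = 11,389,700)
After addition: salt = 11,389,700 + 3,590,000×22.7 = 92,882,700; volume = 3,961,000 m³
S = 92,882,700 / 3,961,000 = 23.4493 ‰

23.45 ‰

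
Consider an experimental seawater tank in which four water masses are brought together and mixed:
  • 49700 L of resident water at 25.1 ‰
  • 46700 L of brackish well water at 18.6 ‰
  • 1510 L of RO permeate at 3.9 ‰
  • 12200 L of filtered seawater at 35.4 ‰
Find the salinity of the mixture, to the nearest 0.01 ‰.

By conservation of dissolved salt,
salt = 49,700×25.1 + 46,700×18.6 + 1,510×3.9 + 12,200×35.4 = 1,247,470 + 868,620 + 5,889 + 431,880 = 2,553,859
volume = 49,700 + 46,700 + 1,510 + 12,200 = 110,110 L
S = 2,553,859 / 110,110 = 23.1937 ‰

23.19 ‰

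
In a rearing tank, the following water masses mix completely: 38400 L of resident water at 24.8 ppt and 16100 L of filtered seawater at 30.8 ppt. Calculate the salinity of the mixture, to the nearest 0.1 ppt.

26.6 ppt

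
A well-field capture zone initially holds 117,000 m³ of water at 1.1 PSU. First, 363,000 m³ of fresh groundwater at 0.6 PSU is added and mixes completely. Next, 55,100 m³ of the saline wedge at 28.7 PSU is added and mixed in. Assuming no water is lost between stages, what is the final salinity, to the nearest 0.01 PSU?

Total salt / total volume:
Initial salt = 117,000×1.1 = 128,700
After stage 1: salt = 128,700 + 363,000×0.6 = 346,500; volume = 480,000 m³; S = 0.722 PSU
After stage 2: salt = 346,500 + 55,100×28.7 = 1,927,870; volume = 535,100 m³
S = 1,927,870 / 535,100 = 3.6028 PSU

3.60 PSU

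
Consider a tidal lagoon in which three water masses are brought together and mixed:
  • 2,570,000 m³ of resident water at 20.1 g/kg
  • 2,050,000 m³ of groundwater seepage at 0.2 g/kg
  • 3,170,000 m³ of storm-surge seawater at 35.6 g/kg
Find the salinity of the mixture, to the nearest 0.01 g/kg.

21.17 g/kg

By conservation of dissolved salt,
salt = 2,570,000×20.1 + 2,050,000×0.2 + 3,170,000×35.6 = 51,657,000 + 410,000 + 112,852,000 = 164,919,000
volume = 2,570,000 + 2,050,000 + 3,170,000 = 7,790,000 m³
S = 164,919,000 / 7,790,000 = 21.1706 g/kg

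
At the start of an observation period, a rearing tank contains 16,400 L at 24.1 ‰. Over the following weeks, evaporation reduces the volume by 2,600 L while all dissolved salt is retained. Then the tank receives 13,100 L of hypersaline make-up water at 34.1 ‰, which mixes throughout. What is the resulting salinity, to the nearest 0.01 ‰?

31.30 ‰

After evaporation: salt = 16,400×24.1 = 395,240; volume = 16,400 − 2,600 = 13,800 L
After mixing: salt = 395,240 + 13,100×34.1 = 841,950; volume = 13,800 + 13,100 = 26,900 L
S = 841,950 / 26,900 = 31.2993 ‰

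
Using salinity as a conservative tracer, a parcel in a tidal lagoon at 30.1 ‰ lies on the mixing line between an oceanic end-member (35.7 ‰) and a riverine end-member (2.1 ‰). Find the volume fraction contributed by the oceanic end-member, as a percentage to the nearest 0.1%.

83.3%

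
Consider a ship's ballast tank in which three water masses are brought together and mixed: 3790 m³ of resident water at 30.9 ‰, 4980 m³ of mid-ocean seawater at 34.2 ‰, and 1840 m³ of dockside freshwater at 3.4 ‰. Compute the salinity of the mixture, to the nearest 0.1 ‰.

27.7 ‰

Total salt / total volume:
salt = 3,790×30.9 + 4,980×34.2 + 1,840×3.4 = 117,111 + 170,316 + 6,256 = 293,683
volume = 3,790 + 4,980 + 1,840 = 10,610 m³
S = 293,683 / 10,610 = 27.68 ‰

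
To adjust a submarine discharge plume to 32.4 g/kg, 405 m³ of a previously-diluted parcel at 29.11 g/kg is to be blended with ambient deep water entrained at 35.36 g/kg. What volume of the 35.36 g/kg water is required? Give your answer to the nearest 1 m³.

450 m³

Salt balance: 405×29.11 + V×35.36 = (405+V)×32.4
11,789.55 + 35.36V = 13,122 + 32.4V
1,332.45 = 2.96V
V = 450.15 m³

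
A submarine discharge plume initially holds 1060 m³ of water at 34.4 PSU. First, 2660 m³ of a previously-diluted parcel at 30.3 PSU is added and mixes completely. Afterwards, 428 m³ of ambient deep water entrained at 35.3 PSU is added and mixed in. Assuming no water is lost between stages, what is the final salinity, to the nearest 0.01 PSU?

By conservation of dissolved salt,
Initial salt = 1,060×34.4 = 36,464
After stage 1: salt = 36,464 + 2,660×30.3 = 117,062; volume = 3,720 m³; S = 31.468 PSU
After stage 2: salt = 117,062 + 428×35.3 = 132,170.4; volume = 4,148 m³
S = 132,170.4 / 4,148 = 31.8636 PSU

31.86 PSU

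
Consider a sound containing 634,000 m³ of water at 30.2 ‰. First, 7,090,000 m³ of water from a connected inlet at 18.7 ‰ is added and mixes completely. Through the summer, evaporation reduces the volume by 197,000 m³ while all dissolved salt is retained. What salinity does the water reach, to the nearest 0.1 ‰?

20.2 ‰

After mixing: salt = 634,000×30.2 + 7,090,000×18.7 = 151,729,800; volume = 7,724,000 m³
After evaporation: salt unchanged = 151,729,800; volume = 7,724,000 − 197,000 = 7,527,000 m³
S = 151,729,800 / 7,527,000 = 20.1581 ‰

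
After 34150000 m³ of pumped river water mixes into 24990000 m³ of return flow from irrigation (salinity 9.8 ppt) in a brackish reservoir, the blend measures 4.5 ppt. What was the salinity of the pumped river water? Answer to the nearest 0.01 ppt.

0.62 ppt

Salt balance: 24,990,000×9.8 + 34,150,000×S = 59,140,000×4.5
244,902,000 + 34,150,000·S = 266,130,000
S = (266,130,000 − 244,902,000) / 34,150,000 = 0.6216 ppt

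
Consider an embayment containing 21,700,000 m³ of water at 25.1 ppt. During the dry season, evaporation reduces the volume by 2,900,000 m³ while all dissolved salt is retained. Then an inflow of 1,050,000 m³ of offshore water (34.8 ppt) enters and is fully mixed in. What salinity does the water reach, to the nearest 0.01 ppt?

After evaporation: salt = 21,700,000×25.1 = 544,670,000; volume = 21,700,000 − 2,900,000 = 18,800,000 m³
After mixing: salt = 544,670,000 + 1,050,000×34.8 = 581,210,000; volume = 18,800,000 + 1,050,000 = 19,850,000 m³
S = 581,210,000 / 19,850,000 = 29.2801 ppt

29.28 ppt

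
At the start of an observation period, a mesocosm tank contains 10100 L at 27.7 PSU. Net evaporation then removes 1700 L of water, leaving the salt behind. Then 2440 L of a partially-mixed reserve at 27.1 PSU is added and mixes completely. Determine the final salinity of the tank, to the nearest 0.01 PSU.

After evaporation: salt = 10,100×27.7 = 279,770; volume = 10,100 − 1,700 = 8,400 L
After mixing: salt = 279,770 + 2,440×27.1 = 345,894; volume = 8,400 + 2,440 = 10,840 L
S = 345,894 / 10,840 = 31.909 PSU

31.91 PSU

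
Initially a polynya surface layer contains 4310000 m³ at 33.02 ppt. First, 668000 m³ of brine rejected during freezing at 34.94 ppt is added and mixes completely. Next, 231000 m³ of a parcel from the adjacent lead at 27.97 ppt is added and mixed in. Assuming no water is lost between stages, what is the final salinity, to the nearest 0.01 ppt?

Total salt / total volume:
Initial salt = 4,310,000×33.02 = 142,316,200
After stage 1: salt = 142,316,200 + 668,000×34.94 = 165,656,120; volume = 4,978,000 m³; S = 33.278 ppt
After stage 2: salt = 165,656,120 + 231,000×27.97 = 172,117,190; volume = 5,209,000 m³
S = 172,117,190 / 5,209,000 = 33.0423 ppt

33.04 ppt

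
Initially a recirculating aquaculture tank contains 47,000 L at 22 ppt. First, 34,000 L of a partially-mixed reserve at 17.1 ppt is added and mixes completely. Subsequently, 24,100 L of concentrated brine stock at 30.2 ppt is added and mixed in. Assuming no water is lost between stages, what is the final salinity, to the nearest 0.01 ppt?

22.30 ppt

Mass of salt is conserved:
Initial salt = 47,000×22 = 1,034,000
After stage 1: salt = 1,034,000 + 34,000×17.1 = 1,615,400; volume = 81,000 L; S = 19.943 ppt
After stage 2: salt = 1,615,400 + 24,100×30.2 = 2,343,220; volume = 105,100 L
S = 2,343,220 / 105,100 = 22.2951 ppt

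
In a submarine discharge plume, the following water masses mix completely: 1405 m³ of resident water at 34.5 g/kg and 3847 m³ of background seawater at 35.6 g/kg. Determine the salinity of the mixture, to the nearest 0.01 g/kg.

35.31 g/kg

Mass of salt is conserved:
salt = 1,405×34.5 + 3,847×35.6 = 48,472.5 + 136,953.2 = 185,425.7
volume = 1,405 + 3,847 = 5,252 m³
S = 185,425.7 / 5,252 = 35.3057 g/kg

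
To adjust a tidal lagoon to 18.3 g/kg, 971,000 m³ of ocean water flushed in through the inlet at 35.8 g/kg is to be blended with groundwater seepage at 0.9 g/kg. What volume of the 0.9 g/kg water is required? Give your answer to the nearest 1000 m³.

Salt balance: 971,000×35.8 + V×0.9 = (971,000+V)×18.3
34,761,800 + 0.9V = 17,769,300 + 18.3V
16,992,500 = 17.4V
V = 976,580.46 m³

977000 m³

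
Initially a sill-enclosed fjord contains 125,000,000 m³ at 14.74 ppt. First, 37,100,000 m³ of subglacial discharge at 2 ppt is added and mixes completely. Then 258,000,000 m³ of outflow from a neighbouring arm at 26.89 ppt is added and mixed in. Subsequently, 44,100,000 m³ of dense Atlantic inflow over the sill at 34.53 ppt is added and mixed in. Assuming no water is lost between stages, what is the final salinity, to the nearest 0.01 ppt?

22.35 ppt

By conservation of dissolved salt,
Initial salt = 125,000,000×14.74 = 1,842,500,000
After stage 1: salt = 1,842,500,000 + 37,100,000×2 = 1,916,700,000; volume = 162,100,000 m³; S = 11.824 ppt
After stage 2: salt = 1,916,700,000 + 258,000,000×26.89 = 8,854,320,000; volume = 420,100,000 m³; S = 21.077 ppt
After stage 3: salt = 8,854,320,000 + 44,100,000×34.53 = 10,377,093,000; volume = 464,200,000 m³
S = 10,377,093,000 / 464,200,000 = 22.3548 ppt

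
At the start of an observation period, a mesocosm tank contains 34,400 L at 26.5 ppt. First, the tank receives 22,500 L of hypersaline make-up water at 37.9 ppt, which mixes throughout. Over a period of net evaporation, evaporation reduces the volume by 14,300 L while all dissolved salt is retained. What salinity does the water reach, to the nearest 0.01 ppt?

41.42 ppt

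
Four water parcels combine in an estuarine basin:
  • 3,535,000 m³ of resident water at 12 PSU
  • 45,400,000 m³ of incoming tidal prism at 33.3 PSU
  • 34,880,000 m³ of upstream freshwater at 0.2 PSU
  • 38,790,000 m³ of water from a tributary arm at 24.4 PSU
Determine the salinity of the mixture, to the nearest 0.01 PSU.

Mass of salt is conserved:
salt = 3,535,000×12 + 45,400,000×33.3 + 34,880,000×0.2 + 38,790,000×24.4 = 42,420,000 + 1,511,820,000 + 6,976,000 + 946,476,000 = 2,507,692,000
volume = 3,535,000 + 45,400,000 + 34,880,000 + 38,790,000 = 122,605,000 m³
S = 2,507,692,000 / 122,605,000 = 20.4534 PSU

20.45 PSU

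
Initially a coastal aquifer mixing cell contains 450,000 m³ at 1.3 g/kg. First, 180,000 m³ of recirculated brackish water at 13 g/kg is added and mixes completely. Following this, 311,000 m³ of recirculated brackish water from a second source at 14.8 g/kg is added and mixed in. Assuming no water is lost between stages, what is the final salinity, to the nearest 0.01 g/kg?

Weighted by volume,
Initial salt = 450,000×1.3 = 585,000
After stage 1: salt = 585,000 + 180,000×13 = 2,925,000; volume = 630,000 m³; S = 4.643 g/kg
After stage 2: salt = 2,925,000 + 311,000×14.8 = 7,527,800; volume = 941,000 m³
S = 7,527,800 / 941,000 = 7.9998 g/kg

8.00 g/kg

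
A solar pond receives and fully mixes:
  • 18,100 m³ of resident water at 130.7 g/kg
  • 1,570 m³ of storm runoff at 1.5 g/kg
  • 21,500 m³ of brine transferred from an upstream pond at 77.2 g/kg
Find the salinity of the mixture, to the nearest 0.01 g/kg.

97.83 g/kg

Weighted by volume,
salt = 18,100×130.7 + 1,570×1.5 + 21,500×77.2 = 2,365,670 + 2,355 + 1,659,800 = 4,027,825
volume = 18,100 + 1,570 + 21,500 = 41,170 m³
S = 4,027,825 / 41,170 = 97.834 g/kg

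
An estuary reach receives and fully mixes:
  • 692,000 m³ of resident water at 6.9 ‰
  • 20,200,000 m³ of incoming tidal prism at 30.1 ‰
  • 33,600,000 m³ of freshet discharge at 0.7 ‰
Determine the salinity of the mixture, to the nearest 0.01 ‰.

Weighted by volume,
salt = 692,000×6.9 + 20,200,000×30.1 + 33,600,000×0.7 = 4,774,800 + 608,020,000 + 23,520,000 = 636,314,800
volume = 692,000 + 20,200,000 + 33,600,000 = 54,492,000 m³
S = 636,314,800 / 54,492,000 = 11.6772 ‰

11.68 ‰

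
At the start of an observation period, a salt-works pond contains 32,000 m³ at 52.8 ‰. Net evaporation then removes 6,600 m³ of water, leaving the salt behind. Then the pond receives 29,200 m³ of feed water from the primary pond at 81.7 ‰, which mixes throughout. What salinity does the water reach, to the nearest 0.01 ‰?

After evaporation: salt = 32,000×52.8 = 1,689,600; volume = 32,000 − 6,600 = 25,400 m³
After mixing: salt = 1,689,600 + 29,200×81.7 = 4,075,240; volume = 25,400 + 29,200 = 54,600 m³
S = 4,075,240 / 54,600 = 74.6381 ‰

74.64 ‰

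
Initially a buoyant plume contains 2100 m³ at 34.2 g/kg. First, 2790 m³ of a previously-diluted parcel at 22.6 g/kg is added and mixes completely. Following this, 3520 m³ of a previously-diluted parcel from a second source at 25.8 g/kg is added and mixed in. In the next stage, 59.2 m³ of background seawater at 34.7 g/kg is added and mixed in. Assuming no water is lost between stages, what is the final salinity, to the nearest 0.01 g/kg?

Weighted by volume,
Initial salt = 2,100×34.2 = 71,820
After stage 1: salt = 71,820 + 2,790×22.6 = 134,874; volume = 4,890 m³; S = 27.582 g/kg
After stage 2: salt = 134,874 + 3,520×25.8 = 225,690; volume = 8,410 m³; S = 26.836 g/kg
After stage 3: salt = 225,690 + 59.2×34.7 = 227,744.24; volume = 8,469.2 m³
S = 227,744.24 / 8,469.2 = 26.8909 g/kg

26.89 g/kg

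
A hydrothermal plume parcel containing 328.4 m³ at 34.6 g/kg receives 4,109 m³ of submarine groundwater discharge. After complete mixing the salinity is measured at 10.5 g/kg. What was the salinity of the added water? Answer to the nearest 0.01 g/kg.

Salt balance: 328.4×34.6 + 4,109×S = 4,437.4×10.5
11,362.64 + 4,109·S = 46,592.7
S = (46,592.7 − 11,362.64) / 4,109 = 8.5739 g/kg

8.57 g/kg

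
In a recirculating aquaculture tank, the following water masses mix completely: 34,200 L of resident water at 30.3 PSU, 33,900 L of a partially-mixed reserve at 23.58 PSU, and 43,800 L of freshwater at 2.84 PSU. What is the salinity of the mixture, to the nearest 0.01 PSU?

17.52 PSU

Total salt / total volume:
salt = 34,200×30.3 + 33,900×23.58 + 43,800×2.84 = 1,036,260 + 799,362 + 124,392 = 1,960,014
volume = 34,200 + 33,900 + 43,800 = 111,900 L
S = 1,960,014 / 111,900 = 17.5158 PSU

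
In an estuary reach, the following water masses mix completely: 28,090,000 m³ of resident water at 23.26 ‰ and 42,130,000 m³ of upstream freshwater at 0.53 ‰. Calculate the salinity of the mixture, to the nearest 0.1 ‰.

Weighted by volume,
salt = 28,090,000×23.26 + 42,130,000×0.53 = 653,373,400 + 22,328,900 = 675,702,300
volume = 28,090,000 + 42,130,000 = 70,220,000 m³
S = 675,702,300 / 70,220,000 = 9.623 ‰

9.6 ‰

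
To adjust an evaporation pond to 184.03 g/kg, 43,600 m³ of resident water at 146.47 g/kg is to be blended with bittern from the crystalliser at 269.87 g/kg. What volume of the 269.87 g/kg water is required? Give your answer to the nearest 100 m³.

Salt balance: 43,600×146.47 + V×269.87 = (43,600+V)×184.03
6,386,092 + 269.87V = 8,023,708 + 184.03V
1,637,616 = 85.84V
V = 19,077.54 m³

19100 m³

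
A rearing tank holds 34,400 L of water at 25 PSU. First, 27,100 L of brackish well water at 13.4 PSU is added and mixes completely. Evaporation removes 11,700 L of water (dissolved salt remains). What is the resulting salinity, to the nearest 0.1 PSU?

24.6 PSU

After mixing: salt = 34,400×25 + 27,100×13.4 = 1,223,140; volume = 61,500 L
After evaporation: salt unchanged = 1,223,140; volume = 61,500 − 11,700 = 49,800 L
S = 1,223,140 / 49,800 = 24.561 PSU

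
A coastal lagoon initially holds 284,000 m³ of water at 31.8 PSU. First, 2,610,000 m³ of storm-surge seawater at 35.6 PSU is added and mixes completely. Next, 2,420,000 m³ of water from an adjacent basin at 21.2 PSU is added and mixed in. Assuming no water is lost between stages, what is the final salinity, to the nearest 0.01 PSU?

28.84 PSU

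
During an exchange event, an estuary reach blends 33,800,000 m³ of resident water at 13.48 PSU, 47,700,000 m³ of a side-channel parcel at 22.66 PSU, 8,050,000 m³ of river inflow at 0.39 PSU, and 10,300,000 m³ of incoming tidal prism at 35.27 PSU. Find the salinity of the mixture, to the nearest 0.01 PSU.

Total salt / total volume:
salt = 33,800,000×13.48 + 47,700,000×22.66 + 8,050,000×0.39 + 10,300,000×35.27 = 455,624,000 + 1,080,882,000 + 3,139,500 + 363,281,000 = 1,902,926,500
volume = 33,800,000 + 47,700,000 + 8,050,000 + 10,300,000 = 99,850,000 m³
S = 1,902,926,500 / 99,850,000 = 19.0579 PSU

19.06 PSU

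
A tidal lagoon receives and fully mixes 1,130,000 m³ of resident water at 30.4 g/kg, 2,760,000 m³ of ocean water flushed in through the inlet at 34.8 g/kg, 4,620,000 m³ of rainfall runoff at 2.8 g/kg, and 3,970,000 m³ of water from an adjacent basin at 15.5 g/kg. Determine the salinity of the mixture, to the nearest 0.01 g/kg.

16.42 g/kg

Salt balance:
salt = 1,130,000×30.4 + 2,760,000×34.8 + 4,620,000×2.8 + 3,970,000×15.5 = 34,352,000 + 96,048,000 + 12,936,000 + 61,535,000 = 204,871,000
volume = 1,130,000 + 2,760,000 + 4,620,000 + 3,970,000 = 12,480,000 m³
S = 204,871,000 / 12,480,000 = 16.4159 g/kg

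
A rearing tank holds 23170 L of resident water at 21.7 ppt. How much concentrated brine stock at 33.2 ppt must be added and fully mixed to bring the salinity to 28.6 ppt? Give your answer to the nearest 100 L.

Salt balance: 23,170×21.7 + V×33.2 = (23,170+V)×28.6
502,789 + 33.2V = 662,662 + 28.6V
159,873 = 4.6V
V = 34,755 L

34800 L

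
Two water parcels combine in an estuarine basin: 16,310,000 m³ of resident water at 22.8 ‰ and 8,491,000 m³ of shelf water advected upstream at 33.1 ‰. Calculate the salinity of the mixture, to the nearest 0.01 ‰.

26.33 ‰

Conserving salt mass:
salt = 16,310,000×22.8 + 8,491,000×33.1 = 371,868,000 + 281,052,100 = 652,920,100
volume = 16,310,000 + 8,491,000 = 24,801,000 m³
S = 652,920,100 / 24,801,000 = 26.3264 ‰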